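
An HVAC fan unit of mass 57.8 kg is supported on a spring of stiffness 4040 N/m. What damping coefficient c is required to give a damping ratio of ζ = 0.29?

c_c = 2√(k·m) = 2√(4040 × 57.8) = 966.5 N·s/m.
c = ζ·c_c = 0.29 × 966.5 = 280.3 N·s/m.

280 N·s/m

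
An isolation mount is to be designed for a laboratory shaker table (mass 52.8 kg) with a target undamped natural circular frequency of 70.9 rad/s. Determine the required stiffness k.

265000 N/m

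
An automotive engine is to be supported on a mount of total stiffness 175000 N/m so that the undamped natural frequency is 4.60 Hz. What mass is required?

209 kg

ω_n = 2πf_n = 2π × 4.60 = 28.90 rad/s.
m = k/ω_n² = 175000/28.90² = 175000/835.4 = 209.5 kg.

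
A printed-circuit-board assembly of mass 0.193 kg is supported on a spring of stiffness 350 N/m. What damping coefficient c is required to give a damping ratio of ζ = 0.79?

c_c = 2√(k·m) = 2√(350.0 × 0.193) = 16.44 N·s/m.
c = ζ·c_c = 0.79 × 16.44 = 12.99 N·s/m.

13.0 N·s/m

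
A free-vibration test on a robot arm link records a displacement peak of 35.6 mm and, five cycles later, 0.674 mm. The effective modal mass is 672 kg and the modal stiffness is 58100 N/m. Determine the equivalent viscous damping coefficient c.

Logarithmic decrement δ = (1/n)·ln(x₀/x_n) = (1/5)·ln(35.6/0.674) = (1/5)·ln(52.82) = 0.7934.
ζ = δ/√(4π² + δ²) = 0.7934/√(39.48 + 0.629) = 0.7934/6.333 = 0.1253.
c = ζ · 2√(km) = 0.1253 × 2√(58100 × 672) = 0.1253 × 12500 = 1566 N·s/m.

1570 N·s/m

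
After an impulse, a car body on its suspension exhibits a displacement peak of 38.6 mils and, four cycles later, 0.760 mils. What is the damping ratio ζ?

Logarithmic decrement δ = (1/n)·ln(x₀/x_n) = (1/4)·ln(38.6/0.760) = (1/4)·ln(50.79) = 0.9819.
ζ = δ/√(4π² + δ²) = 0.9819/√(39.48 + 0.964) = 0.9819/6.359 = 0.1544.

0.154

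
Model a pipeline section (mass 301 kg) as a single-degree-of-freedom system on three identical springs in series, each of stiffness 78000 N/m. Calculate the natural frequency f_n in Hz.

Series springs: 1/k_eq = 3/78000, so k_eq = 78000/3 = 26000 N/m.
ω_n = √(k_eq/m) = √(26000/301) = √86.38 = 9.294 rad/s.
f_n = ω_n/(2π) = 9.294/6.283 = 1.479 Hz.

1.48 Hz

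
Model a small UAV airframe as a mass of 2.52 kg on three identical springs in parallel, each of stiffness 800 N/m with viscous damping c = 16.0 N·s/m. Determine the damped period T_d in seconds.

0.205 s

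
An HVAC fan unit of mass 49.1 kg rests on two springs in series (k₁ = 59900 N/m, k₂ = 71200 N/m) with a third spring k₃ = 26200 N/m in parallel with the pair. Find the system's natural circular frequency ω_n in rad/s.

Series pair: k_s = k₁k₂/(k₁+k₂) = (59900)(71200)/(59900 + 71200) = 32530 N/m. In parallel with k₃: k_eq = 32530 + 26200 = 58730 N/m.
ω_n = √(k_eq/m) = √(58730/49.1) = √1196 = 34.59 rad/s.

34.6 rad/s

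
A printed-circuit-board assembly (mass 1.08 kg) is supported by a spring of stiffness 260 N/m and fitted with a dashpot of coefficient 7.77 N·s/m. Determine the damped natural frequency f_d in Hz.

ω_n = √(k/m) = √(260.0/1.08) = 15.52 rad/s.
Critical damping c_c = 2√(k·m) = 2√(260.0 × 1.08) = 33.51 N·s/m, so ζ = c/c_c = 7.77/33.51 = 0.2318.
ω_d = ω_n√(1 − ζ²) = 15.52 × √(1 − 0.0538) = 15.09 rad/s.
f_d = ω_d/(2π) = 2.402 Hz.

2.40 Hz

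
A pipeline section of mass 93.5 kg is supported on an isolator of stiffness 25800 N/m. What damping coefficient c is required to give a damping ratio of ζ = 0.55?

1710 N·s/m

c_c = 2√(k·m) = 2√(25800 × 93.5) = 3106 N·s/m.
c = ζ·c_c = 0.55 × 3106 = 1708 N·s/m.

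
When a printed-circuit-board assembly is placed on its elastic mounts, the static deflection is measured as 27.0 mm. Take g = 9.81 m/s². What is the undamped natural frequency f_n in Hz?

ω_n = √(g/δ_st) = √(9.81/0.0270) = √363.3 = 19.06 rad/s.
f_n = ω_n/(2π) = 19.06/6.283 = 3.034 Hz.

3.03 Hz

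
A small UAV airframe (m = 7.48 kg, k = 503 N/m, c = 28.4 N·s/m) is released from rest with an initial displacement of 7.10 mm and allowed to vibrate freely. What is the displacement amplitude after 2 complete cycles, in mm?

0.357 mm

ζ = c/(2√(km)) = 28.4/(2√(503 × 7.48)) = 28.4/122.7 = 0.2315.
Logarithmic decrement δ = 2πζ/√(1 − ζ²) = 2π × 0.2315/√(1 − 0.0536) = 1.495.
After n cycles, x_n/x₀ = e^(−nδ), so x_2 = 7.10 × e^(−2 × 1.495) = 7.10 × 0.05027 = 0.3569 mm.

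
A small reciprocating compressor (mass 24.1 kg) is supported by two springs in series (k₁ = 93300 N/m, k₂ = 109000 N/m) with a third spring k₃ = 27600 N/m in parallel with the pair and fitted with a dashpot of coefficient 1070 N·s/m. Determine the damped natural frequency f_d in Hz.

Series pair: k_s = k₁k₂/(k₁+k₂) = (93300)(109000)/(93300 + 109000) = 50270 N/m. In parallel with k₃: k_eq = 50270 + 27600 = 77870 N/m.
ω_n = √(k_eq/m) = √(77870/24.1) = 56.84 rad/s.
Critical damping c_c = 2√(k_eq·m) = 2√(77870 × 24.1) = 2740 N·s/m, so ζ = c/c_c = 1070/2740 = 0.3905.
ω_d = ω_n√(1 − ζ²) = 56.84 × √(1 − 0.153) = 52.33 rad/s.
f_d = ω_d/(2π) = 8.328 Hz.

8.33 Hz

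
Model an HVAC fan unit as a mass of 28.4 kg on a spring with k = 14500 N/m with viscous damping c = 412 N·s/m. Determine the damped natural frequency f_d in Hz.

3.41 Hz

ω_n = √(k/m) = √(14500/28.4) = 22.60 rad/s.
Critical damping c_c = 2√(k·m) = 2√(14500 × 28.4) = 1283 N·s/m, so ζ = c/c_c = 412/1283 = 0.3210.
ω_d = ω_n√(1 − ζ²) = 22.60 × √(1 − 0.103) = 21.40 rad/s.
f_d = ω_d/(2π) = 3.406 Hz.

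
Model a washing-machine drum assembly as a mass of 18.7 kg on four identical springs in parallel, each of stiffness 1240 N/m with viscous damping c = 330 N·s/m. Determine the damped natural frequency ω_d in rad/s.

Parallel springs add: k_eq = 4 × 1240 = 4960 N/m.
ω_n = √(k_eq/m) = √(4960/18.7) = 16.29 rad/s.
Critical damping c_c = 2√(k_eq·m) = 2√(4960 × 18.7) = 609.1 N·s/m, so ζ = c/c_c = 330/609.1 = 0.5418.
ω_d = ω_n√(1 − ζ²) = 16.29 × √(1 − 0.294) = 13.69 rad/s.

13.7 rad/s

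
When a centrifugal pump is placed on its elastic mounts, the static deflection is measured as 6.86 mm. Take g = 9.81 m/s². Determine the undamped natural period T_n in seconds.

ω_n = √(g/δ_st) = √(9.81/0.00686) = √1430 = 37.82 rad/s.
T_n = 2π/ω_n = 6.283/37.82 = 0.1662 s.

0.166 s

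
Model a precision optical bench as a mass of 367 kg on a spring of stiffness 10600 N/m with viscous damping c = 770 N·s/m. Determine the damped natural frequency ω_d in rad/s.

5.27 rad/s

ω_n = √(k/m) = √(10600/367) = 5.374 rad/s.
Critical damping c_c = 2√(k·m) = 2√(10600 × 367) = 3945 N·s/m, so ζ = c/c_c = 770/3945 = 0.1952.
ω_d = ω_n√(1 − ζ²) = 5.374 × √(1 − 0.0381) = 5.271 rad/s.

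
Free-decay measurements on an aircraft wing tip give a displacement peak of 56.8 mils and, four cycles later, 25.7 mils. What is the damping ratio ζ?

0.0315

Logarithmic decrement δ = (1/n)·ln(x₀/x_n) = (1/4)·ln(56.8/25.7) = (1/4)·ln(2.210) = 0.1983.
ζ = δ/√(4π² + δ²) = 0.1983/√(39.48 + 0.0393) = 0.1983/6.286 = 0.03154.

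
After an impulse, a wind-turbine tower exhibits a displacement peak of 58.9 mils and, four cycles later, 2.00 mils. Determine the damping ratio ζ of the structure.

0.133

Logarithmic decrement δ = (1/n)·ln(x₀/x_n) = (1/4)·ln(58.9/2.00) = (1/4)·ln(29.45) = 0.8457.
ζ = δ/√(4π² + δ²) = 0.8457/√(39.48 + 0.715) = 0.8457/6.340 = 0.1334.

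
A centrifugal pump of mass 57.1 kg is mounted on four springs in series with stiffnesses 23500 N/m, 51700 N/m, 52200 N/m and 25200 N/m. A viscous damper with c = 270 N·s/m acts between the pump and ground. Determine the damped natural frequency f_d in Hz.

1.88 Hz

Series springs: 1/k_eq = 1/23500 + 1/51700 + 1/52200 + 1/25200 = 0.0001207, so k_eq = 8283 N/m.
ω_n = √(k_eq/m) = √(8283/57.1) = 12.04 rad/s.
Critical damping c_c = 2√(k_eq·m) = 2√(8283 × 57.1) = 1375 N·s/m, so ζ = c/c_c = 270/1375 = 0.1963.
ω_d = ω_n√(1 − ζ²) = 12.04 × √(1 − 0.0385) = 11.81 rad/s.
f_d = ω_d/(2π) = 1.880 Hz.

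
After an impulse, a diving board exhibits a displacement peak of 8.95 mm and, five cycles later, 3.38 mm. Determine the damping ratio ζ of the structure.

0.0310

Logarithmic decrement δ = (1/n)·ln(x₀/x_n) = (1/5)·ln(8.95/3.38) = (1/5)·ln(2.648) = 0.1948.
ζ = δ/√(4π² + δ²) = 0.1948/√(39.48 + 0.0379) = 0.1948/6.286 = 0.03098.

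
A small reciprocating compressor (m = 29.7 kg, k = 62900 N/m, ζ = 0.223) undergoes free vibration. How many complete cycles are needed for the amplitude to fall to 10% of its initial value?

2 cycles

Logarithmic decrement δ = 2πζ/√(1 − ζ²) = 2π × 0.2230/√(1 − 0.0497) = 1.437.
x_n/x₀ = e^(−nδ) ≤ 0.1; take ln: n ≥ ln(1/0.1)/δ = 2.303/1.437 = 1.602.
So 2 complete cycles are required.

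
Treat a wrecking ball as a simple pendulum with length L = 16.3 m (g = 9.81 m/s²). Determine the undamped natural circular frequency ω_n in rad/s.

For a simple pendulum ω_n = √(g/L) = √(9.81/16.3) = √0.6018 = 0.7758 rad/s.

0.776 rad/s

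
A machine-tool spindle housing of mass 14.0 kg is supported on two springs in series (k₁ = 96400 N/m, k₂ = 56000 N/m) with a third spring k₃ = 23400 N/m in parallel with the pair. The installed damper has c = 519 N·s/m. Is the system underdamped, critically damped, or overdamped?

Series pair: k_s = k₁k₂/(k₁+k₂) = (96400)(56000)/(96400 + 56000) = 35420 N/m. In parallel with k₃: k_eq = 35420 + 23400 = 58820 N/m.
c_c = 2√(k_eq·m) = 1815 N·s/m; ζ = c/c_c = 519/1815 = 0.286.
Since ζ < 1 the system is underdamped.

underdamped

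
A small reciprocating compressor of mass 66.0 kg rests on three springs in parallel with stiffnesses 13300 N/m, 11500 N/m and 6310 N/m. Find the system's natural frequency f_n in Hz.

3.46 Hz

Parallel springs add: k_eq = 13300 + 11500 + 6310 = 31110 N/m.
ω_n = √(k_eq/m) = √(31110/66.0) = √471.4 = 21.71 rad/s.
f_n = ω_n/(2π) = 21.71/6.283 = 3.455 Hz.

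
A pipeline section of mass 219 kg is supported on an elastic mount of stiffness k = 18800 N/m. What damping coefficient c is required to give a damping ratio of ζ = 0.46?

c_c = 2√(k·m) = 2√(18800 × 219) = 4058 N·s/m.
c = ζ·c_c = 0.46 × 4058 = 1867 N·s/m.

1870 N·s/m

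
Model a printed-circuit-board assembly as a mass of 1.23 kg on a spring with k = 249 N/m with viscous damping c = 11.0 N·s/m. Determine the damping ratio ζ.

ω_n = √(k/m) = √(249.0/1.23) = 14.23 rad/s.
Critical damping c_c = 2√(k·m) = 2√(249.0 × 1.23) = 35.00 N·s/m, so ζ = c/c_c = 11.0/35.00 = 0.3143.

0.314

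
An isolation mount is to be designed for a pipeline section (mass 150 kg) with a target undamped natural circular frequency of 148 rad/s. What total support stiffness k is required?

3290000 N/m

k = m·ω_n² = 150 × 148.0² = 150 × 21900 = 3286000 N/m.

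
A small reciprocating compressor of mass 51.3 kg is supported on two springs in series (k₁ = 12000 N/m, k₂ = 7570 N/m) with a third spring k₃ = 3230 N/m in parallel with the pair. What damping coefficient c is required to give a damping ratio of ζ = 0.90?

1140 N·s/m

Series pair: k_s = k₁k₂/(k₁+k₂) = (12000)(7570)/(12000 + 7570) = 4642 N/m. In parallel with k₃: k_eq = 4642 + 3230 = 7872 N/m.
c_c = 2√(k_eq·m) = 2√(7872 × 51.3) = 1271 N·s/m.
c = ζ·c_c = 0.90 × 1271 = 1144 N·s/m.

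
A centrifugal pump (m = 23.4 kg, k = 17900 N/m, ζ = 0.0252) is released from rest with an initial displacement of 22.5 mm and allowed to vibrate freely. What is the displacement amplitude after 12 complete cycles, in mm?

3.36 mm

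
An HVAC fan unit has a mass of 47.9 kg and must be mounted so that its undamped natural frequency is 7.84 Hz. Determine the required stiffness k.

116000 N/m

ω_n = 2πf_n = 2π × 7.84 = 49.26 rad/s.
k = m·ω_n² = 47.9 × 49.26² = 47.9 × 2427 = 116200 N/m.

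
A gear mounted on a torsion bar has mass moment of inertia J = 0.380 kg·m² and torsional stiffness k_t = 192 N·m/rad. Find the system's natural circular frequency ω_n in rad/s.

ω_n = √(k_t/J) = √(192/0.380) = √505.3 = 22.48 rad/s.

22.5 rad/s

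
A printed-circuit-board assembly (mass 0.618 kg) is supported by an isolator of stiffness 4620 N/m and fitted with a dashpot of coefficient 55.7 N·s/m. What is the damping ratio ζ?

0.521

ω_n = √(k/m) = √(4620/0.618) = 86.46 rad/s.
Critical damping c_c = 2√(k·m) = 2√(4620 × 0.618) = 106.9 N·s/m, so ζ = c/c_c = 55.7/106.9 = 0.5212.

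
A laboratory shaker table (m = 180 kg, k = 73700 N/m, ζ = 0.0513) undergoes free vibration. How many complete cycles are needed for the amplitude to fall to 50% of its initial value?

Logarithmic decrement δ = 2πζ/√(1 − ζ²) = 2π × 0.05130/√(1 − 0.00263) = 0.3228.
x_n/x₀ = e^(−nδ) ≤ 0.5; take ln: n ≥ ln(1/0.5)/δ = 0.6931/0.3228 = 2.148.
So 3 complete cycles are required.

3 cycles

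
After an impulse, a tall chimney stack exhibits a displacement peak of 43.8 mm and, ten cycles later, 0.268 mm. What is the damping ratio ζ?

0.0808

Logarithmic decrement δ = (1/n)·ln(x₀/x_n) = (1/10)·ln(43.8/0.268) = (1/10)·ln(163.4) = 0.5096.
ζ = δ/√(4π² + δ²) = 0.5096/√(39.48 + 0.260) = 0.5096/6.304 = 0.08085.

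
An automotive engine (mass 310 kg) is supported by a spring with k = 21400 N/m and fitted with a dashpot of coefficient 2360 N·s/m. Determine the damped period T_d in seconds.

ω_n = √(k/m) = √(21400/310) = 8.309 rad/s.
Critical damping c_c = 2√(k·m) = 2√(21400 × 310) = 5151 N·s/m, so ζ = c/c_c = 2360/5151 = 0.4581.
ω_d = ω_n√(1 − ζ²) = 8.309 × √(1 − 0.210) = 7.385 rad/s.
T_d = 2π/ω_d = 0.8508 s.

0.851 s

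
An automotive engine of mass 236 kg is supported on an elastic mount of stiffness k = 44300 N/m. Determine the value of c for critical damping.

c_c = 2√(k·m) = 2√(44300 × 236) = 2 × 3233 = 6467 N·s/m.

6470 N·s/m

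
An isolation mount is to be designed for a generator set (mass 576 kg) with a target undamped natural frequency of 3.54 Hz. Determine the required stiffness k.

285000 N/m

ω_n = 2πf_n = 2π × 3.54 = 22.24 rad/s.
k = m·ω_n² = 576 × 22.24² = 576 × 494.7 = 285000 N/m.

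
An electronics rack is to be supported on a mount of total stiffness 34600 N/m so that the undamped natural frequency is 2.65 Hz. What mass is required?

125 kg

ω_n = 2πf_n = 2π × 2.65 = 16.65 rad/s.
m = k/ω_n² = 34600/16.65² = 34600/277.2 = 124.8 kg.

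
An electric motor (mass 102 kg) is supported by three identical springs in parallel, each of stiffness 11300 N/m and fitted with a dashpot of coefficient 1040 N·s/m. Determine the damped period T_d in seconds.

Parallel springs add: k_eq = 3 × 11300 = 33900 N/m.
ω_n = √(k_eq/m) = √(33900/102) = 18.23 rad/s.
Critical damping c_c = 2√(k_eq·m) = 2√(33900 × 102) = 3719 N·s/m, so ζ = c/c_c = 1040/3719 = 0.2796.
ω_d = ω_n√(1 − ζ²) = 18.23 × √(1 − 0.0782) = 17.50 rad/s.
T_d = 2π/ω_d = 0.3590 s.

0.359 s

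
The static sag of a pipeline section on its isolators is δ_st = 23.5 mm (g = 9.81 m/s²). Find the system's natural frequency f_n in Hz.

ω_n = √(g/δ_st) = √(9.81/0.0235) = √417.4 = 20.43 rad/s.
f_n = ω_n/(2π) = 20.43/6.283 = 3.252 Hz.

3.25 Hz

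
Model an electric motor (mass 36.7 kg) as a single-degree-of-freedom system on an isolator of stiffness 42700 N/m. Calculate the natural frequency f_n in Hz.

ω_n = √(k/m) = √(42700/36.7) = √1163 = 34.11 rad/s.
f_n = ω_n/(2π) = 34.11/6.283 = 5.429 Hz.

5.43 Hz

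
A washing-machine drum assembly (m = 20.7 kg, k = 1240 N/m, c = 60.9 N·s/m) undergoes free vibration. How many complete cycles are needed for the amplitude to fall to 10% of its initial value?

ζ = c/(2√(km)) = 60.9/(2√(1240 × 20.7)) = 60.9/320.4 = 0.1901.
Logarithmic decrement δ = 2πζ/√(1 − ζ²) = 2π × 0.1901/√(1 − 0.0361) = 1.216.
x_n/x₀ = e^(−nδ) ≤ 0.1; take ln: n ≥ ln(1/0.1)/δ = 2.303/1.216 = 1.893.
So 2 complete cycles are required.

2 cycles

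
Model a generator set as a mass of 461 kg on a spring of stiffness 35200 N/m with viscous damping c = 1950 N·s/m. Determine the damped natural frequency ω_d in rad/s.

ω_n = √(k/m) = √(35200/461) = 8.738 rad/s.
Critical damping c_c = 2√(k·m) = 2√(35200 × 461) = 8057 N·s/m, so ζ = c/c_c = 1950/8057 = 0.2420.
ω_d = ω_n√(1 − ζ²) = 8.738 × √(1 − 0.0586) = 8.478 rad/s.

8.48 rad/s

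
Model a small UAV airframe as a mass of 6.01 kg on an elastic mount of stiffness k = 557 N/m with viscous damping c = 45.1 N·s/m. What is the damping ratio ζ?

0.390

ω_n = √(k/m) = √(557.0/6.01) = 9.627 rad/s.
Critical damping c_c = 2√(k·m) = 2√(557.0 × 6.01) = 115.7 N·s/m, so ζ = c/c_c = 45.1/115.7 = 0.3897.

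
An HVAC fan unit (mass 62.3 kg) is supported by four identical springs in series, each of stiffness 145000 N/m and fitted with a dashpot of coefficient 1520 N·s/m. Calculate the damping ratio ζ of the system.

Series springs: 1/k_eq = 4/145000, so k_eq = 145000/4 = 36250 N/m.
ω_n = √(k_eq/m) = √(36250/62.3) = 24.12 rad/s.
Critical damping c_c = 2√(k_eq·m) = 2√(36250 × 62.3) = 3006 N·s/m, so ζ = c/c_c = 1520/3006 = 0.5057.

0.506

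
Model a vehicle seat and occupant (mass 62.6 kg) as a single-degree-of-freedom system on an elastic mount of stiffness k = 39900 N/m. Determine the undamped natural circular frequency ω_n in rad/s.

ω_n = √(k/m) = √(39900/62.6) = √637.4 = 25.25 rad/s.

25.2 rad/s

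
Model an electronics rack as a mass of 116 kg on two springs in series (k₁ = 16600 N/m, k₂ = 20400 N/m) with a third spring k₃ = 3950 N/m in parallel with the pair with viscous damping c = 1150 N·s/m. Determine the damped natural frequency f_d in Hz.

1.50 Hz

Series pair: k_s = k₁k₂/(k₁+k₂) = (16600)(20400)/(16600 + 20400) = 9152 N/m. In parallel with k₃: k_eq = 9152 + 3950 = 13100 N/m.
ω_n = √(k_eq/m) = √(13100/116) = 10.63 rad/s.
Critical damping c_c = 2√(k_eq·m) = 2√(13100 × 116) = 2466 N·s/m, so ζ = c/c_c = 1150/2466 = 0.4664.
ω_d = ω_n√(1 − ζ²) = 10.63 × √(1 − 0.218) = 9.401 rad/s.
f_d = ω_d/(2π) = 1.496 Hz.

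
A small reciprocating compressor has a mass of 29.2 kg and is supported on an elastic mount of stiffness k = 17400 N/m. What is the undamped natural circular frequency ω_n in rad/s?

24.4 rad/s

ω_n = √(k/m) = √(17400/29.2) = √595.9 = 24.41 rad/s.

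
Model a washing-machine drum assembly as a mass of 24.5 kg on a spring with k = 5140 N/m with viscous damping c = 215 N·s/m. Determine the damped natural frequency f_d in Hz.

2.20 Hz

ω_n = √(k/m) = √(5140/24.5) = 14.48 rad/s.
Critical damping c_c = 2√(k·m) = 2√(5140 × 24.5) = 709.7 N·s/m, so ζ = c/c_c = 215/709.7 = 0.3029.
ω_d = ω_n√(1 − ζ²) = 14.48 × √(1 − 0.0918) = 13.80 rad/s.
f_d = ω_d/(2π) = 2.197 Hz.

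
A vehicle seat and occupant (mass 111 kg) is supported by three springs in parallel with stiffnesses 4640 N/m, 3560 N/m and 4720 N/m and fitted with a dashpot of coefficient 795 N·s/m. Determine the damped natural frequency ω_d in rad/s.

10.2 rad/s

Parallel springs add: k_eq = 4640 + 3560 + 4720 = 12920 N/m.
ω_n = √(k_eq/m) = √(12920/111) = 10.79 rad/s.
Critical damping c_c = 2√(k_eq·m) = 2√(12920 × 111) = 2395 N·s/m, so ζ = c/c_c = 795/2395 = 0.3319.
ω_d = ω_n√(1 − ζ²) = 10.79 × √(1 − 0.110) = 10.18 rad/s.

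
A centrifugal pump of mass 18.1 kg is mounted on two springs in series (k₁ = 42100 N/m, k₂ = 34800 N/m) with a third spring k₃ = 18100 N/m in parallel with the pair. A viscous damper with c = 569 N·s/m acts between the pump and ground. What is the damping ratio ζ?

Series pair: k_s = k₁k₂/(k₁+k₂) = (42100)(34800)/(42100 + 34800) = 19050 N/m. In parallel with k₃: k_eq = 19050 + 18100 = 37150 N/m.
ω_n = √(k_eq/m) = √(37150/18.1) = 45.31 rad/s.
Critical damping c_c = 2√(k_eq·m) = 2√(37150 × 18.1) = 1640 N·s/m, so ζ = c/c_c = 569/1640 = 0.3469.

0.347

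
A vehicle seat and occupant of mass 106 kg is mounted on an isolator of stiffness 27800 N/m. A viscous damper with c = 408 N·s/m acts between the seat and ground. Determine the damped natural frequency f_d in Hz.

2.56 Hz

ω_n = √(k/m) = √(27800/106) = 16.19 rad/s.
Critical damping c_c = 2√(k·m) = 2√(27800 × 106) = 3433 N·s/m, so ζ = c/c_c = 408/3433 = 0.1188.
ω_d = ω_n√(1 − ζ²) = 16.19 × √(1 − 0.0141) = 16.08 rad/s.
f_d = ω_d/(2π) = 2.559 Hz.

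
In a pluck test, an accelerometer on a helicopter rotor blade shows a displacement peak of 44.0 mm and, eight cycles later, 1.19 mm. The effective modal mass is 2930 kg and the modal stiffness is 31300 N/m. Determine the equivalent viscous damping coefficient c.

1370 N·s/m

Logarithmic decrement δ = (1/n)·ln(x₀/x_n) = (1/8)·ln(44.0/1.19) = (1/8)·ln(36.97) = 0.4513.
ζ = δ/√(4π² + δ²) = 0.4513/√(39.48 + 0.204) = 0.4513/6.299 = 0.07164.
c = ζ · 2√(km) = 0.07164 × 2√(31300 × 2930) = 0.07164 × 19150 = 1372 N·s/m.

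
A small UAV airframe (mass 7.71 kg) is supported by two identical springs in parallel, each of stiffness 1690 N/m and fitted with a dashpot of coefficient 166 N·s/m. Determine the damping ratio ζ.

0.514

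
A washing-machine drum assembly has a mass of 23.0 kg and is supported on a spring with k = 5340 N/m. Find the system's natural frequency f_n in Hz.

ω_n = √(k/m) = √(5340/23.0) = √232.2 = 15.24 rad/s.
f_n = ω_n/(2π) = 15.24/6.283 = 2.425 Hz.

2.43 Hz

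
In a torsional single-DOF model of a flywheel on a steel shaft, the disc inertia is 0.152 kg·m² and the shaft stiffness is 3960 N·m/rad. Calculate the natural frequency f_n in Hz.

25.7 Hz

ω_n = √(k_t/J) = √(3960/0.152) = √26050 = 161.4 rad/s.
f_n = ω_n/(2π) = 161.4/6.283 = 25.69 Hz.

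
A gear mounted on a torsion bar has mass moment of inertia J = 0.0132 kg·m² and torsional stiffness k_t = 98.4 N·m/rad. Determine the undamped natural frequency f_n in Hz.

ω_n = √(k_t/J) = √(98.4/0.0132) = √7455 = 86.34 rad/s.
f_n = ω_n/(2π) = 86.34/6.283 = 13.74 Hz.

13.7 Hz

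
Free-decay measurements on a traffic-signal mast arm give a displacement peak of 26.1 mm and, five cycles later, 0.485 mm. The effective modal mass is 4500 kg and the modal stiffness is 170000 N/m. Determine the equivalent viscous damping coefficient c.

Logarithmic decrement δ = (1/n)·ln(x₀/x_n) = (1/5)·ln(26.1/0.485) = (1/5)·ln(53.81) = 0.7971.
ζ = δ/√(4π² + δ²) = 0.7971/√(39.48 + 0.635) = 0.7971/6.334 = 0.1259.
c = ζ · 2√(km) = 0.1259 × 2√(170000 × 4500) = 0.1259 × 55320 = 6962 N·s/m.

6960 N·s/m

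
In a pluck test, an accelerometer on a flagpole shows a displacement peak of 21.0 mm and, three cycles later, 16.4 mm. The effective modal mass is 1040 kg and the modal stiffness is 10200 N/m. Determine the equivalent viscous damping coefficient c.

Logarithmic decrement δ = (1/n)·ln(x₀/x_n) = (1/3)·ln(21.0/16.4) = (1/3)·ln(1.280) = 0.08241.
ζ = δ/√(4π² + δ²) = 0.08241/√(39.48 + 0.00679) = 0.08241/6.284 = 0.01312.
c = ζ · 2√(km) = 0.01312 × 2√(10200 × 1040) = 0.01312 × 6514 = 85.43 N·s/m.

85.4 N·s/m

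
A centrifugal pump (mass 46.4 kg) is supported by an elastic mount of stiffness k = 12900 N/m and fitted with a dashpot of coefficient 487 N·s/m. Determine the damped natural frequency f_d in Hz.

2.52 Hz

ω_n = √(k/m) = √(12900/46.4) = 16.67 rad/s.
Critical damping c_c = 2√(k·m) = 2√(12900 × 46.4) = 1547 N·s/m, so ζ = c/c_c = 487/1547 = 0.3147.
ω_d = ω_n√(1 − ζ²) = 16.67 × √(1 − 0.0991) = 15.83 rad/s.
f_d = ω_d/(2π) = 2.519 Hz.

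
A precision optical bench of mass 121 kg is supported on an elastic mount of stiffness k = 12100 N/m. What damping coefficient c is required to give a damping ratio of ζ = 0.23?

557 N·s/m

c_c = 2√(k·m) = 2√(12100 × 121) = 2420 N·s/m.
c = ζ·c_c = 0.23 × 2420 = 556.6 N·s/m.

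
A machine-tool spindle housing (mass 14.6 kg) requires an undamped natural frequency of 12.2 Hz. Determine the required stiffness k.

ω_n = 2πf_n = 2π × 12.2 = 76.65 rad/s.
k = m·ω_n² = 14.6 × 76.65² = 14.6 × 5876 = 85790 N/m.

85800 N/m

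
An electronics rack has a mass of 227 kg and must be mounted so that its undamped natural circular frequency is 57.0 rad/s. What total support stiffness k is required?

738000 N/m

k = m·ω_n² = 227 × 57.00² = 227 × 3249 = 737500 N/m.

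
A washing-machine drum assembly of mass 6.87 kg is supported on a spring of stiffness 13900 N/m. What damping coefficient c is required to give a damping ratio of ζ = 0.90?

556 N·s/m

c_c = 2√(k·m) = 2√(13900 × 6.87) = 618.0 N·s/m.
c = ζ·c_c = 0.90 × 618.0 = 556.2 N·s/m.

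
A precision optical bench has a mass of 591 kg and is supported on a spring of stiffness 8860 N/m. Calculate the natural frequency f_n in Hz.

0.616 Hz

ω_n = √(k/m) = √(8860/591) = √14.99 = 3.872 rad/s.
f_n = ω_n/(2π) = 3.872/6.283 = 0.6162 Hz.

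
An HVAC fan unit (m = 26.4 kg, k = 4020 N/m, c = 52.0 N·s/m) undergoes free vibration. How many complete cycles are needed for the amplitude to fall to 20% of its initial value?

ζ = c/(2√(km)) = 52.0/(2√(4020 × 26.4)) = 52.0/651.5 = 0.07981.
Logarithmic decrement δ = 2πζ/√(1 − ζ²) = 2π × 0.07981/√(1 − 0.00637) = 0.5031.
x_n/x₀ = e^(−nδ) ≤ 0.2; take ln: n ≥ ln(1/0.2)/δ = 1.609/0.5031 = 3.199.
So 4 complete cycles are required.

4 cycles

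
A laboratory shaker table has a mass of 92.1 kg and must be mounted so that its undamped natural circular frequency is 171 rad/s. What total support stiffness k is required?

k = m·ω_n² = 92.1 × 171.0² = 92.1 × 29240 = 2693000 N/m.

2690000 N/m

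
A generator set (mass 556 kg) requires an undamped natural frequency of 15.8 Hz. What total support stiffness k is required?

ω_n = 2πf_n = 2π × 15.8 = 99.27 rad/s.
k = m·ω_n² = 556 × 99.27² = 556 × 9855 = 5480000 N/m.

5480000 N/m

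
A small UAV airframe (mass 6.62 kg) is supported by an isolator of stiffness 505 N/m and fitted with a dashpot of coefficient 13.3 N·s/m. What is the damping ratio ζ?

ω_n = √(k/m) = √(505.0/6.62) = 8.734 rad/s.
Critical damping c_c = 2√(k·m) = 2√(505.0 × 6.62) = 115.6 N·s/m, so ζ = c/c_c = 13.3/115.6 = 0.1150.

0.115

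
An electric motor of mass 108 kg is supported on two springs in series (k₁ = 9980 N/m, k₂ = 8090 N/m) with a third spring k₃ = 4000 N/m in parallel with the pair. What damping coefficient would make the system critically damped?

1910 N·s/m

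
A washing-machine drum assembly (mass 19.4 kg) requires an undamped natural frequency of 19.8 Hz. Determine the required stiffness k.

300000 N/m

ω_n = 2πf_n = 2π × 19.8 = 124.4 rad/s.
k = m·ω_n² = 19.4 × 124.4² = 19.4 × 15480 = 300300 N/m.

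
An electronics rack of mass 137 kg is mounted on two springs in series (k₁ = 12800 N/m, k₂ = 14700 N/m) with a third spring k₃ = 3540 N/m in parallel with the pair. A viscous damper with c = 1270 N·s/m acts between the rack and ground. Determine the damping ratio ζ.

Series pair: k_s = k₁k₂/(k₁+k₂) = (12800)(14700)/(12800 + 14700) = 6842 N/m. In parallel with k₃: k_eq = 6842 + 3540 = 10380 N/m.
ω_n = √(k_eq/m) = √(10380/137) = 8.705 rad/s.
Critical damping c_c = 2√(k_eq·m) = 2√(10380 × 137) = 2385 N·s/m, so ζ = c/c_c = 1270/2385 = 0.5324.

0.532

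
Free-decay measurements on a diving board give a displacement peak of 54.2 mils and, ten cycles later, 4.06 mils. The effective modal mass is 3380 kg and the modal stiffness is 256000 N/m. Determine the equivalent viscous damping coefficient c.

2420 N·s/m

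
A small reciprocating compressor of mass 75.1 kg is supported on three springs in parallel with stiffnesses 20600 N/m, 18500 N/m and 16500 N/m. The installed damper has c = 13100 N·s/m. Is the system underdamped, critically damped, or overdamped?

Parallel springs add: k_eq = 20600 + 18500 + 16500 = 55600 N/m.
c_c = 2√(k_eq·m) = 4087 N·s/m; ζ = c/c_c = 13100/4087 = 3.21.
Since ζ > 1 the system is overdamped.

overdamped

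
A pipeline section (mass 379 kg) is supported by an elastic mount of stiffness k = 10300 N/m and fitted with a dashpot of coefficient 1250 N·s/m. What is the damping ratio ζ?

ω_n = √(k/m) = √(10300/379) = 5.213 rad/s.
Critical damping c_c = 2√(k·m) = 2√(10300 × 379) = 3952 N·s/m, so ζ = c/c_c = 1250/3952 = 0.3163.

0.316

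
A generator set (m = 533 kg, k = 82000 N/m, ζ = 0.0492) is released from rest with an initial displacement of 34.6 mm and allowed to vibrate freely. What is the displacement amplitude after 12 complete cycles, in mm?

0.843 mm

Logarithmic decrement δ = 2πζ/√(1 − ζ²) = 2π × 0.04920/√(1 − 0.00242) = 0.3095.
After n cycles, x_n/x₀ = e^(−nδ), so x_12 = 34.6 × e^(−12 × 0.3095) = 34.6 × 0.02438 = 0.8435 mm.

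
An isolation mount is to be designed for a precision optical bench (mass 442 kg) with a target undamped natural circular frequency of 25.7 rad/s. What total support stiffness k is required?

k = m·ω_n² = 442 × 25.70² = 442 × 660.5 = 291900 N/m.

292000 N/m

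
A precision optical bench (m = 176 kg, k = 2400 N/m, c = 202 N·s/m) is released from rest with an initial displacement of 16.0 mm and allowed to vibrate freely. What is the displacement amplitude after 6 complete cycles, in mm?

ζ = c/(2√(km)) = 202/(2√(2400 × 176)) = 202/1300 = 0.1554.
Logarithmic decrement δ = 2πζ/√(1 − ζ²) = 2π × 0.1554/√(1 − 0.0242) = 0.9884.
After n cycles, x_n/x₀ = e^(−nδ), so x_6 = 16.0 × e^(−6 × 0.9884) = 16.0 × 0.002657 = 0.04251 mm.

0.0425 mm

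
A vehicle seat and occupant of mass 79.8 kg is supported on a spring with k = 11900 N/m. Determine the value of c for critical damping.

1950 N·s/m

c_c = 2√(k·m) = 2√(11900 × 79.8) = 2 × 974.5 = 1949 N·s/m.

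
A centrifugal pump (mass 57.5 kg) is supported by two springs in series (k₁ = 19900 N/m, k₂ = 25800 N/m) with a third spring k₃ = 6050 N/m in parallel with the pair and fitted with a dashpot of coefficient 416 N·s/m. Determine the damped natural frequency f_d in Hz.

Series pair: k_s = k₁k₂/(k₁+k₂) = (19900)(25800)/(19900 + 25800) = 11230 N/m. In parallel with k₃: k_eq = 11230 + 6050 = 17280 N/m.
ω_n = √(k_eq/m) = √(17280/57.5) = 17.34 rad/s.
Critical damping c_c = 2√(k_eq·m) = 2√(17280 × 57.5) = 1994 N·s/m, so ζ = c/c_c = 416/1994 = 0.2086.
ω_d = ω_n√(1 − ζ²) = 17.34 × √(1 − 0.0435) = 16.96 rad/s.
f_d = ω_d/(2π) = 2.699 Hz.

2.70 Hz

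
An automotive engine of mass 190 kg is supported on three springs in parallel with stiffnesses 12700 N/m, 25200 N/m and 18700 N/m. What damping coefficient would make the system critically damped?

6560 N·s/m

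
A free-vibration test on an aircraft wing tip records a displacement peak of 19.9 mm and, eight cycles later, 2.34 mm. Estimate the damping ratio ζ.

0.0425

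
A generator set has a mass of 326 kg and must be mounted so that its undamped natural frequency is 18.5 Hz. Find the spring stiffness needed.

4400000 N/m

ω_n = 2πf_n = 2π × 18.5 = 116.2 rad/s.
k = m·ω_n² = 326 × 116.2² = 326 × 13510 = 4405000 N/m.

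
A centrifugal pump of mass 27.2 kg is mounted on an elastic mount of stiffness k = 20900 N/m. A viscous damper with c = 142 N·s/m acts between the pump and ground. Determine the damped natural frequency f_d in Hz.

4.39 Hz

ω_n = √(k/m) = √(20900/27.2) = 27.72 rad/s.
Critical damping c_c = 2√(k·m) = 2√(20900 × 27.2) = 1508 N·s/m, so ζ = c/c_c = 142/1508 = 0.09417.
ω_d = ω_n√(1 − ζ²) = 27.72 × √(1 − 0.00887) = 27.60 rad/s.
f_d = ω_d/(2π) = 4.392 Hz.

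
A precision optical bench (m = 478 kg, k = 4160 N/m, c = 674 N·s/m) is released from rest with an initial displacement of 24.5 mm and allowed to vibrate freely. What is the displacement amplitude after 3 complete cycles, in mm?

0.237 mm

ζ = c/(2√(km)) = 674/(2√(4160 × 478)) = 674/2820 = 0.2390.
Logarithmic decrement δ = 2πζ/√(1 − ζ²) = 2π × 0.2390/√(1 − 0.0571) = 1.546.
After n cycles, x_n/x₀ = e^(−nδ), so x_3 = 24.5 × e^(−3 × 1.546) = 24.5 × 0.009666 = 0.2368 mm.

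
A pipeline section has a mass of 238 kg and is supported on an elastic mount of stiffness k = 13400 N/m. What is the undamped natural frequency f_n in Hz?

1.19 Hz

ω_n = √(k/m) = √(13400/238) = √56.30 = 7.504 rad/s.
f_n = ω_n/(2π) = 7.504/6.283 = 1.194 Hz.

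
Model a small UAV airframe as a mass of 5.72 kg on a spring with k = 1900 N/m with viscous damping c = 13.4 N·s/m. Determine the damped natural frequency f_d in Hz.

2.89 Hz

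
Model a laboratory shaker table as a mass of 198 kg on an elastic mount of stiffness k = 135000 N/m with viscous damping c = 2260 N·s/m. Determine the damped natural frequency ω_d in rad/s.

ω_n = √(k/m) = √(135000/198) = 26.11 rad/s.
Critical damping c_c = 2√(k·m) = 2√(135000 × 198) = 10340 N·s/m, so ζ = c/c_c = 2260/10340 = 0.2186.
ω_d = ω_n√(1 − ζ²) = 26.11 × √(1 − 0.0478) = 25.48 rad/s.

25.5 rad/s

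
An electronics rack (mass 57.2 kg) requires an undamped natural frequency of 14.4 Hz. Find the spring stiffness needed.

468000 N/m

ω_n = 2πf_n = 2π × 14.4 = 90.48 rad/s.
k = m·ω_n² = 57.2 × 90.48² = 57.2 × 8186 = 468300 N/m.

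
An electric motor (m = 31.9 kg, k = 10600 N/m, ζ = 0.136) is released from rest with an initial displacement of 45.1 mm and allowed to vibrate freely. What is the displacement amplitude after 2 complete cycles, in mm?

8.04 mm

Logarithmic decrement δ = 2πζ/√(1 − ζ²) = 2π × 0.1360/√(1 − 0.0185) = 0.8625.
After n cycles, x_n/x₀ = e^(−nδ), so x_2 = 45.1 × e^(−2 × 0.8625) = 45.1 × 0.1782 = 8.035 mm.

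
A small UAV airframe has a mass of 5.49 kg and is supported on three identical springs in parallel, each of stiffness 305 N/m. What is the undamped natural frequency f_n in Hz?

2.05 Hz

Parallel springs add: k_eq = 3 × 305 = 915.0 N/m.
ω_n = √(k_eq/m) = √(915.0/5.49) = √166.7 = 12.91 rad/s.
f_n = ω_n/(2π) = 12.91/6.283 = 2.055 Hz.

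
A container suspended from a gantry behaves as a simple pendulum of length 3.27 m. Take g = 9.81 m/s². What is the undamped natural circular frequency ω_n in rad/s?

1.73 rad/s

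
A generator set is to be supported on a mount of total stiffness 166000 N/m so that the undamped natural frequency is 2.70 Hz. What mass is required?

577 kg

ω_n = 2πf_n = 2π × 2.70 = 16.96 rad/s.
m = k/ω_n² = 166000/16.96² = 166000/287.8 = 576.8 kg.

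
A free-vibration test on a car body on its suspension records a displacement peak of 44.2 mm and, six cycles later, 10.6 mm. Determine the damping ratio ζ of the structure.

Logarithmic decrement δ = (1/n)·ln(x₀/x_n) = (1/6)·ln(44.2/10.6) = (1/6)·ln(4.170) = 0.2380.
ζ = δ/√(4π² + δ²) = 0.2380/√(39.48 + 0.0566) = 0.2380/6.288 = 0.03785.

0.0378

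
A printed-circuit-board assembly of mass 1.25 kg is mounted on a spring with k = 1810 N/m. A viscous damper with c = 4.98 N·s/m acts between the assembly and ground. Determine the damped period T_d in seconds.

0.165 s

ω_n = √(k/m) = √(1810/1.25) = 38.05 rad/s.
Critical damping c_c = 2√(k·m) = 2√(1810 × 1.25) = 95.13 N·s/m, so ζ = c/c_c = 4.98/95.13 = 0.05235.
ω_d = ω_n√(1 − ζ²) = 38.05 × √(1 − 0.00274) = 38.00 rad/s.
T_d = 2π/ω_d = 0.1653 s.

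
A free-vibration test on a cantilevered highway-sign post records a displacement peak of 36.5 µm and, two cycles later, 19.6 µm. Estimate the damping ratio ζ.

Logarithmic decrement δ = (1/n)·ln(x₀/x_n) = (1/2)·ln(36.5/19.6) = (1/2)·ln(1.862) = 0.3109.
ζ = δ/√(4π² + δ²) = 0.3109/√(39.48 + 0.0967) = 0.3109/6.291 = 0.04942.

0.0494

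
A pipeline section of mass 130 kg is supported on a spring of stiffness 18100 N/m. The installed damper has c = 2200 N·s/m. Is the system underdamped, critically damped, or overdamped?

c_c = 2√(k·m) = 3068 N·s/m; ζ = c/c_c = 2200/3068 = 0.717.
Since ζ < 1 the system is underdamped.

underdamped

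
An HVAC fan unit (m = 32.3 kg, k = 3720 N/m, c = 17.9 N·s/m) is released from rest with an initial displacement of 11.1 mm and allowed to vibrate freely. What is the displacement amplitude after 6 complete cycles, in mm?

ζ = c/(2√(km)) = 17.9/(2√(3720 × 32.3)) = 17.9/693.3 = 0.02582.
Logarithmic decrement δ = 2πζ/√(1 − ζ²) = 2π × 0.02582/√(1 − 0.000667) = 0.1623.
After n cycles, x_n/x₀ = e^(−nδ), so x_6 = 11.1 × e^(−6 × 0.1623) = 11.1 × 0.3777 = 4.192 mm.

4.19 mm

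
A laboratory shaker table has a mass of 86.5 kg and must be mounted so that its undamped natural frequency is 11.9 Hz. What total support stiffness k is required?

ω_n = 2πf_n = 2π × 11.9 = 74.77 rad/s.
k = m·ω_n² = 86.5 × 74.77² = 86.5 × 5591 = 483600 N/m.

484000 N/m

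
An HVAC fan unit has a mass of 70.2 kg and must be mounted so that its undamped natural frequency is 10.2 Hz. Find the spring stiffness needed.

ω_n = 2πf_n = 2π × 10.2 = 64.09 rad/s.
k = m·ω_n² = 70.2 × 64.09² = 70.2 × 4107 = 288300 N/m.

288000 N/m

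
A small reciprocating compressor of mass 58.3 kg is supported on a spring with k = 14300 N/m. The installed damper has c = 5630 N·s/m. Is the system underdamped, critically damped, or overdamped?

overdamped

c_c = 2√(k·m) = 1826 N·s/m; ζ = c/c_c = 5630/1826 = 3.08.
Since ζ > 1 the system is overdamped.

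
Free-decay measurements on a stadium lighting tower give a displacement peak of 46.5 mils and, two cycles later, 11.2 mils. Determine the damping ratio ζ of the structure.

Logarithmic decrement δ = (1/n)·ln(x₀/x_n) = (1/2)·ln(46.5/11.2) = (1/2)·ln(4.152) = 0.7118.
ζ = δ/√(4π² + δ²) = 0.7118/√(39.48 + 0.507) = 0.7118/6.323 = 0.1126.

0.113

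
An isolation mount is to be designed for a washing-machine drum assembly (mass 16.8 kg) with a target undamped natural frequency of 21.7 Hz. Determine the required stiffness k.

312000 N/m

ω_n = 2πf_n = 2π × 21.7 = 136.3 rad/s.
k = m·ω_n² = 16.8 × 136.3² = 16.8 × 18590 = 312300 N/m.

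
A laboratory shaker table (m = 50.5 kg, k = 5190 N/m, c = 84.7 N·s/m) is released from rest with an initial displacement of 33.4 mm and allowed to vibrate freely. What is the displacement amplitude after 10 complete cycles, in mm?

0.181 mm

ζ = c/(2√(km)) = 84.7/(2√(5190 × 50.5)) = 84.7/1024 = 0.08272.
Logarithmic decrement δ = 2πζ/√(1 − ζ²) = 2π × 0.08272/√(1 − 0.00684) = 0.5215.
After n cycles, x_n/x₀ = e^(−nδ), so x_10 = 33.4 × e^(−10 × 0.5215) = 33.4 × 0.005432 = 0.1814 mm.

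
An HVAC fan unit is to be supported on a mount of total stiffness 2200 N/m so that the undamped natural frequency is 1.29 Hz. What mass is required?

33.5 kg

ω_n = 2πf_n = 2π × 1.29 = 8.105 rad/s.
m = k/ω_n² = 2200/8.105² = 2200/65.70 = 33.49 kg.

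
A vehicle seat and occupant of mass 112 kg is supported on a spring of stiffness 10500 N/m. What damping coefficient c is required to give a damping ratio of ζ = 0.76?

1650 N·s/m

c_c = 2√(k·m) = 2√(10500 × 112) = 2169 N·s/m.
c = ζ·c_c = 0.76 × 2169 = 1648 N·s/m.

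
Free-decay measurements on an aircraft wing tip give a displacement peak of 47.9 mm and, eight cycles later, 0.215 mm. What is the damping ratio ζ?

Logarithmic decrement δ = (1/n)·ln(x₀/x_n) = (1/8)·ln(47.9/0.215) = (1/8)·ln(222.8) = 0.6758.
ζ = δ/√(4π² + δ²) = 0.6758/√(39.48 + 0.457) = 0.6758/6.319 = 0.1069.

0.107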